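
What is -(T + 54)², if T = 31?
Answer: -7225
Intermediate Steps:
-(T + 54)² = -(31 + 54)² = -1*85² = -1*7225 = -7225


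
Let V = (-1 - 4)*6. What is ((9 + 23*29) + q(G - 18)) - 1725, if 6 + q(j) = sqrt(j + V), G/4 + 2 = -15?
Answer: -1055 + 2*I*sqrt(29) ≈ -1055.0 + 10.77*I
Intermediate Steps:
G = -68 (G = -8 + 4*(-15) = -8 - 60 = -68)
V = -30 (V = -5*6 = -30)
q(j) = -6 + sqrt(-30 + j) (q(j) = -6 + sqrt(j - 30) = -6 + sqrt(-30 + j))
((9 + 23*29) + q(G - 18)) - 1725 = ((9 + 23*29) + (-6 + sqrt(-30 + (-68 - 18)))) - 1725 = ((9 + 667) + (-6 + sqrt(-30 - 86))) - 1725 = (676 + (-6 + sqrt(-116))) - 1725 = (676 + (-6 + 2*I*sqrt(29))) - 1725 = (670 + 2*I*sqrt(29)) - 1725 = -1055 + 2*I*sqrt(29)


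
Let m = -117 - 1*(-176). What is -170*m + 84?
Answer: -9946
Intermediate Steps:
m = 59 (m = -117 + 176 = 59)
-170*m + 84 = -170*59 + 84 = -10030 + 84 = -9946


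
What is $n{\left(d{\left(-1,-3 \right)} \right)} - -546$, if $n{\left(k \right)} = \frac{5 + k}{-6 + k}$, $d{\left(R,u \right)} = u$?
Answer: $\frac{4912}{9} \approx 545.78$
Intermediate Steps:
$n{\left(k \right)} = \frac{5 + k}{-6 + k}$
$n{\left(d{\left(-1,-3 \right)} \right)} - -546 = \frac{5 - 3}{-6 - 3} - -546 = \frac{1}{-9} \cdot 2 + 546 = \left(- \frac{1}{9}\right) 2 + 546 = - \frac{2}{9} + 546 = \frac{4912}{9}$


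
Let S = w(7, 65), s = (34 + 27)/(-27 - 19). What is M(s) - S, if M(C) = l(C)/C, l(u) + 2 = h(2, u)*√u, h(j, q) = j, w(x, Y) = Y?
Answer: -3873/61 - 2*I*√2806/61 ≈ -63.492 - 1.7368*I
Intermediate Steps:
s = -61/46 (s = 61/(-46) = 61*(-1/46) = -61/46 ≈ -1.3261)
S = 65
l(u) = -2 + 2*√u
M(C) = (-2 + 2*√C)/C
M(s) - S = 2*(-1 + √(-61/46))/(-61/46) - 1*65 = 2*(-46/61)*(-1 + I*√2806/46) - 65 = (92/61 - 2*I*√2806/61) - 65 = -3873/61 - 2*I*√2806/61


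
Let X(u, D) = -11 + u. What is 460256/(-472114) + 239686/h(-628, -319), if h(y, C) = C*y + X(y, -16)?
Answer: 10624607398/47138930501 ≈ 0.22539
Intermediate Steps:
h(y, C) = -11 + y + C*y (h(y, C) = C*y + (-11 + y) = -11 + y + C*y)
460256/(-472114) + 239686/h(-628, -319) = 460256/(-472114) + 239686/(-11 - 628 - 319*(-628)) = 460256*(-1/472114) + 239686/(-11 - 628 + 200332) = -230128/236057 + 239686/199693 = 10624607398/47138930501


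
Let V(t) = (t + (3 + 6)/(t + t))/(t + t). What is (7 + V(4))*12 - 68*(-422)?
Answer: 460603/16 ≈ 28788.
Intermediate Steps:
V(t) = (t + 9/(2*t))/(2*t) (V(t) = (t + 9/((2*t)))/((2*t)) = (t + 9*(1/(2*t)))*(1/(2*t)) = (t + 9/(2*t))*(1/(2*t)) = (t + 9/(2*t))/(2*t))
(7 + V(4))*12 - 68*(-422) = (7 + (½ + (9/4)/4²))*12 - 68*(-422) = (7 + (½ + (9/4)*(1/16)))*12 + 28696 = (7 + (½ + 9/64))*12 + 28696 = (7 + 41/64)*12 + 28696 = (489/64)*12 + 28696 = 1467/16 + 28696 = 460603/16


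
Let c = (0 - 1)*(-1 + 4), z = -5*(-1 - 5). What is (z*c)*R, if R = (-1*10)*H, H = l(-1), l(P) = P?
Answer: -900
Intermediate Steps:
z = 30 (z = -5*(-6) = 30)
H = -1
c = -3 (c = -1*3 = -3)
R = 10 (R = -1*10*(-1) = -10*(-1) = 10)
(z*c)*R = (30*(-3))*10 = -90*10 = -900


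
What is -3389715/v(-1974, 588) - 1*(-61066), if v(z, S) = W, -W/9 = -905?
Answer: 10977619/181 ≈ 60650.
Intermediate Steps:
W = 8145 (W = -9*(-905) = 8145)
v(z, S) = 8145
-3389715/v(-1974, 588) - 1*(-61066) = -3389715/8145 - 1*(-61066) = -3389715*1/8145 + 61066 = -75327/181 + 61066 = 10977619/181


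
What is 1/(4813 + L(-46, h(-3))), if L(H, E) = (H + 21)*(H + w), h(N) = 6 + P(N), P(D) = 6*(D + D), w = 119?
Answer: 1/2988 ≈ 0.00033467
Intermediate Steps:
P(D) = 12*D (P(D) = 6*(2*D) = 12*D)
h(N) = 6 + 12*N
L(H, E) = (21 + H)*(119 + H) (L(H, E) = (H + 21)*(H + 119) = (21 + H)*(119 + H))
1/(4813 + L(-46, h(-3))) = 1/(4813 + (2499 + (-46)² + 140*(-46))) = 1/(4813 + (2499 + 2116 - 6440)) = 1/(4813 - 1825) = 1/2988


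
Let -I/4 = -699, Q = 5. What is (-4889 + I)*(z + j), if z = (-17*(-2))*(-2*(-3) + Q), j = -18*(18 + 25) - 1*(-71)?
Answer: 688597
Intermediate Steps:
I = 2796 (I = -4*(-699) = 2796)
j = -703 (j = -18*43 + 71 = -774 + 71 = -703)
z = 374 (z = (-17*(-2))*(-2*(-3) + 5) = 34*(6 + 5) = 34*11 = 374)
(-4889 + I)*(z + j) = (-4889 + 2796)*(374 - 703) = -2093*(-329) = 688597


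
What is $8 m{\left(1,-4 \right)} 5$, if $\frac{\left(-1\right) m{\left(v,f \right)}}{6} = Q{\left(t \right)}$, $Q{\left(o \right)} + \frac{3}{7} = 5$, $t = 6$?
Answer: $- \frac{7680}{7} \approx -1097.1$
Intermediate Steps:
$Q{\left(o \right)} = \frac{32}{7}$ ($Q{\left(o \right)} = - \frac{3}{7} + 5 = \frac{32}{7}$)
$m{\left(v,f \right)} = - \frac{192}{7}$ ($m{\left(v,f \right)} = \left(-6\right) \frac{32}{7} = - \frac{192}{7}$)
$8 m{\left(1,-4 \right)} 5 = 8 \left(- \frac{192}{7}\right) 5 = \left(- \frac{1536}{7}\right) 5 = - \frac{7680}{7}$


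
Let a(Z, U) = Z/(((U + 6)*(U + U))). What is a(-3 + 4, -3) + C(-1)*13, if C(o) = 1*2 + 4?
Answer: 1403/18 ≈ 77.944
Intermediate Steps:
a(Z, U) = Z/(2*U*(6 + U)) (a(Z, U) = Z/(((6 + U)*(2*U))) = Z/((2*U*(6 + U))) = Z*(1/(2*U*(6 + U))) = Z/(2*U*(6 + U)))
C(o) = 6 (C(o) = 2 + 4 = 6)
a(-3 + 4, -3) + C(-1)*13 = (½)*(-3 + 4)/(-3*(6 - 3)) + 6*13 = (½)*1*(-⅓)/3 + 78 = (½)*1*(-⅓)*(⅓) + 78 = -1/18 + 78 = 1403/18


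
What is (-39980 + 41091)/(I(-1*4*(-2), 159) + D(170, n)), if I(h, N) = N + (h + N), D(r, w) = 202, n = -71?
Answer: 101/48 ≈ 2.1042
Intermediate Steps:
I(h, N) = h + 2*N (I(h, N) = N + (N + h) = h + 2*N)
(-39980 + 41091)/(I(-1*4*(-2), 159) + D(170, n)) = (-39980 + 41091)/((-1*4*(-2) + 2*159) + 202) = 1111/((-4*(-2) + 318) + 202) = 1111/((8 + 318) + 202) = 1111/(326 + 202) = 1111/528 = 1111*(1/528) = 101/48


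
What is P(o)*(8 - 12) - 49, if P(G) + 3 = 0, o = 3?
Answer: -37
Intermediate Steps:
P(G) = -3 (P(G) = -3 + 0 = -3)
P(o)*(8 - 12) - 49 = -3*(8 - 12) - 49 = -3*(-4) - 49 = 12 - 49 = -37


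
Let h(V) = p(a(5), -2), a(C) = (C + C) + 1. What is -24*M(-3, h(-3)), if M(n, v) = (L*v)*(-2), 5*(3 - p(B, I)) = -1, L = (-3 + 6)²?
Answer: 6912/5 ≈ 1382.4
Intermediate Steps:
L = 9 (L = 3² = 9)
a(C) = 1 + 2*C (a(C) = 2*C + 1 = 1 + 2*C)
p(B, I) = 16/5 (p(B, I) = 3 - ⅕*(-1) = 3 + ⅕ = 16/5)
h(V) = 16/5
M(n, v) = -18*v (M(n, v) = (9*v)*(-2) = -18*v)
-24*M(-3, h(-3)) = -(-432)*16/5 = -24*(-288/5) = 6912/5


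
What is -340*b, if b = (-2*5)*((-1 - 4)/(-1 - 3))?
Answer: 4250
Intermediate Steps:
b = -25/2 (b = -(-50)/(-4) = -(-50)*(-1)/4 = -10*5/4 = -25/2 ≈ -12.500)
-340*b = -340*(-25/2) = 4250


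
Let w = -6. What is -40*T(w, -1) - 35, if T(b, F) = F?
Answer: 5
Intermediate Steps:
-40*T(w, -1) - 35 = -40*(-1) - 35 = 40 - 35 = 5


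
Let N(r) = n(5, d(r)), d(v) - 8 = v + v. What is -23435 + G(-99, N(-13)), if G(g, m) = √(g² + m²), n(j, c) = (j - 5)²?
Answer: -23336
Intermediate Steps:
d(v) = 8 + 2*v (d(v) = 8 + (v + v) = 8 + 2*v)
n(j, c) = (-5 + j)²
N(r) = 0 (N(r) = (-5 + 5)² = 0² = 0)
-23435 + G(-99, N(-13)) = -23435 + √((-99)² + 0²) = -23435 + √(9801 + 0) = -23435 + √9801 = -23435 + 99 = -23336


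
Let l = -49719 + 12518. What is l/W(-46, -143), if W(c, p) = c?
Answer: 37201/46 ≈ 808.72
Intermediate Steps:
l = -37201
l/W(-46, -143) = -37201/(-46) = -37201*(-1/46) = 37201/46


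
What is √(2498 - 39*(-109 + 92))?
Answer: √3161 ≈ 56.223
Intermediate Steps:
√(2498 - 39*(-109 + 92)) = √(2498 - 39*(-17)) = √(2498 + 663) = √3161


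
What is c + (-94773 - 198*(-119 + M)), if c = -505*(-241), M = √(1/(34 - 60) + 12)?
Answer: 50494 - 99*√8086/13 ≈ 49809.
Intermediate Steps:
M = √8086/26 (M = √(1/(-26) + 12) = √(-1/26 + 12) = √(311/26) = √8086/26 ≈ 3.4585)
c = 121705
c + (-94773 - 198*(-119 + M)) = 121705 + (-94773 - 198*(-119 + √8086/26)) = 121705 + (-94773 - (-23562 + 99*√8086/13)) = 121705 + (-94773 + (23562 - 99*√8086/13)) = 121705 + (-71211 - 99*√8086/13) = 50494 - 99*√8086/13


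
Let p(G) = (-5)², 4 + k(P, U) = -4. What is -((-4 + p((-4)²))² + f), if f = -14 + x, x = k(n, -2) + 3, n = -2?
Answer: -422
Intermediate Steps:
k(P, U) = -8 (k(P, U) = -4 - 4 = -8)
x = -5 (x = -8 + 3 = -5)
f = -19 (f = -14 - 5 = -19)
p(G) = 25
-((-4 + p((-4)²))² + f) = -((-4 + 25)² - 19) = -(21² - 19) = -(441 - 19) = -1*422 = -422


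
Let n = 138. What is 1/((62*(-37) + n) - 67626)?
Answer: -1/69782 ≈ -1.4330e-5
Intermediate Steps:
1/((62*(-37) + n) - 67626) = 1/((62*(-37) + 138) - 67626) = 1/((-2294 + 138) - 67626) = 1/(-2156 - 67626) = 1/(-69782) = -1/69782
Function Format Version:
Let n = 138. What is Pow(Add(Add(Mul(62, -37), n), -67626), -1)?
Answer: Rational(-1, 69782) ≈ -1.4330e-5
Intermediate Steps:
Pow(Add(Add(Mul(62, -37), n), -67626), -1) = Pow(Add(Add(Mul(62, -37), 138), -67626), -1) = Pow(Add(Add(-2294, 138), -67626), -1) = Pow(Add(-2156, -67626), -1) = Pow(-69782, -1) = Rational(-1, 69782)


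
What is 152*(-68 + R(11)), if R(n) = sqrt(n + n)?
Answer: -10336 + 152*sqrt(22) ≈ -9623.1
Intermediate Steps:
R(n) = sqrt(2)*sqrt(n) (R(n) = sqrt(2*n) = sqrt(2)*sqrt(n))
152*(-68 + R(11)) = 152*(-68 + sqrt(2)*sqrt(11)) = 152*(-68 + sqrt(22)) = -10336 + 152*sqrt(22)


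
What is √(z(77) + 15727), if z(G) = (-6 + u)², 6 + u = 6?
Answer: √15763 ≈ 125.55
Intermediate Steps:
u = 0 (u = -6 + 6 = 0)
z(G) = 36 (z(G) = (-6 + 0)² = (-6)² = 36)
√(z(77) + 15727) = √(36 + 15727) = √15763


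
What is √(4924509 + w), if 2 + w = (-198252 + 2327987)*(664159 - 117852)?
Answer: 12*√8079819883 ≈ 1.0787e+6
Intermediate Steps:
w = 1163489138643 (w = -2 + (-198252 + 2327987)*(664159 - 117852) = -2 + 2129735*546307 = -2 + 1163489138645 = 1163489138643)
√(4924509 + w) = √(4924509 + 1163489138643) = √1163494063152 = 12*√8079819883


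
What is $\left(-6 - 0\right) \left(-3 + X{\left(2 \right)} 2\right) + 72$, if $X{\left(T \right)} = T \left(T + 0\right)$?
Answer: $42$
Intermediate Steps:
$X{\left(T \right)} = T^{2}$ ($X{\left(T \right)} = T T = T^{2}$)
$\left(-6 - 0\right) \left(-3 + X{\left(2 \right)} 2\right) + 72 = \left(-6 - 0\right) \left(-3 + 2^{2} \cdot 2\right) + 72 = \left(-6 + 0\right) \left(-3 + 4 \cdot 2\right) + 72 = - 6 \left(-3 + 8\right) + 72 = \left(-6\right) 5 + 72 = -30 + 72 = 42$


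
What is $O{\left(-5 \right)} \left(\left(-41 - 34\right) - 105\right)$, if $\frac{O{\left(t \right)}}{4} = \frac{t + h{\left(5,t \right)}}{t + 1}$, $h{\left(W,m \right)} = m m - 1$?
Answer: $3420$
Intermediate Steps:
$h{\left(W,m \right)} = -1 + m^{2}$ ($h{\left(W,m \right)} = m^{2} - 1 = -1 + m^{2}$)
$O{\left(t \right)} = \frac{4 \left(-1 + t + t^{2}\right)}{1 + t}$ ($O{\left(t \right)} = 4 \frac{t + \left(-1 + t^{2}\right)}{t + 1} = 4 \frac{-1 + t + t^{2}}{1 + t} = \frac{4 \left(-1 + t + t^{2}\right)}{1 + t}$)
$O{\left(-5 \right)} \left(\left(-41 - 34\right) - 105\right) = \frac{4 \left(-1 - 5 + \left(-5\right)^{2}\right)}{1 - 5} \left(\left(-41 - 34\right) - 105\right) = \frac{4 \left(-1 - 5 + 25\right)}{-4} \left(-75 - 105\right) = 4 \left(- \frac{1}{4}\right) 19 \left(-180\right) = \left(-19\right) \left(-180\right) = 3420$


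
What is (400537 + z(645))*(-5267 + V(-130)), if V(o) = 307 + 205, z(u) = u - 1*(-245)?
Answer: -1908785385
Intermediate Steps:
z(u) = 245 + u (z(u) = u + 245 = 245 + u)
V(o) = 512
(400537 + z(645))*(-5267 + V(-130)) = (400537 + (245 + 645))*(-5267 + 512) = (400537 + 890)*(-4755) = 401427*(-4755) = -1908785385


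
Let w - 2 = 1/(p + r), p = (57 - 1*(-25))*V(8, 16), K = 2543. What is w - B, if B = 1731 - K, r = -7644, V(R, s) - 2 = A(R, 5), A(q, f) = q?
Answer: 5554735/6824 ≈ 814.00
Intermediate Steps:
V(R, s) = 2 + R
p = 820 (p = (57 - 1*(-25))*(2 + 8) = (57 + 25)*10 = 82*10 = 820)
B = -812 (B = 1731 - 1*2543 = 1731 - 2543 = -812)
w = 13647/6824 (w = 2 + 1/(820 - 7644) = 2 + 1/(-6824) = 2 - 1/6824 = 13647/6824 ≈ 1.9999)
w - B = 13647/6824 - 1*(-812) = 13647/6824 + 812 = 5554735/6824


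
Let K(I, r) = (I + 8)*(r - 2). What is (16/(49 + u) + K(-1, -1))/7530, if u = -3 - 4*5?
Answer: -53/19578 ≈ -0.0027071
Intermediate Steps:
u = -23 (u = -3 - 20 = -23)
K(I, r) = (-2 + r)*(8 + I) (K(I, r) = (8 + I)*(-2 + r) = (-2 + r)*(8 + I))
(16/(49 + u) + K(-1, -1))/7530 = (16/(49 - 23) + (-16 - 2*(-1) + 8*(-1) - 1*(-1)))/7530 = (16/26 + (-16 + 2 - 8 + 1))*(1/7530) = ((1/26)*16 - 21)*(1/7530) = (8/13 - 21)*(1/7530) = -265/13*1/7530 = -53/19578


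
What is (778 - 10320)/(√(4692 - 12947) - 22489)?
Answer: 107295019/252881688 + 4771*I*√8255/252881688 ≈ 0.42429 + 0.0017142*I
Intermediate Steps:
(778 - 10320)/(√(4692 - 12947) - 22489) = -9542/(√(-8255) - 22489) = -9542/(I*√8255 - 22489) = -9542/(-22489 + I*√8255)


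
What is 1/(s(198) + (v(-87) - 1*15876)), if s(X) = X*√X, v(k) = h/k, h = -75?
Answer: -13350991/205420651969 - 499554*√22/205420651969 ≈ -7.6400e-5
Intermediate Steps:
v(k) = -75/k
s(X) = X^(3/2)
1/(s(198) + (v(-87) - 1*15876)) = 1/(198^(3/2) + (-75/(-87) - 1*15876)) = 1/(594*√22 + (-75*(-1/87) - 15876)) = 1/(594*√22 + (25/29 - 15876)) = 1/(594*√22 - 460379/29) = 1/(-460379/29 + 594*√22)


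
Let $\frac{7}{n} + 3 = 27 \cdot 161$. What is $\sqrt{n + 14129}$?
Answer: $\frac{\sqrt{66654751938}}{2172} \approx 118.87$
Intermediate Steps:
$n = \frac{7}{4344}$ ($n = \frac{7}{-3 + 27 \cdot 161} = \frac{7}{-3 + 4347} = \frac{7}{4344} \approx 0.0016114$)
$\sqrt{n + 14129} = \sqrt{\frac{7}{4344} + 14129} = \sqrt{\frac{61376383}{4344}} = \frac{\sqrt{66654751938}}{2172}$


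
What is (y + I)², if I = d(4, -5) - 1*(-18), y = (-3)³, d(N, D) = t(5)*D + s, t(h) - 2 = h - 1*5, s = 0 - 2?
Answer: 441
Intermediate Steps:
s = -2
t(h) = -3 + h (t(h) = 2 + (h - 1*5) = 2 + (h - 5) = 2 + (-5 + h) = -3 + h)
d(N, D) = -2 + 2*D (d(N, D) = (-3 + 5)*D - 2 = 2*D - 2 = -2 + 2*D)
y = -27
I = 6 (I = (-2 + 2*(-5)) - 1*(-18) = (-2 - 10) + 18 = -12 + 18 = 6)
(y + I)² = (-27 + 6)² = (-21)² = 441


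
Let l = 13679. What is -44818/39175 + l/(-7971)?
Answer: -893119103/312263925 ≈ -2.8601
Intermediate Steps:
-44818/39175 + l/(-7971) = -44818/39175 + 13679/(-7971) = -44818*1/39175 + 13679*(-1/7971) = -44818/39175 - 13679/7971 = -893119103/312263925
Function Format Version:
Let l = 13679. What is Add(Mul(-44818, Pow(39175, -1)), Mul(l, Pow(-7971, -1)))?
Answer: Rational(-893119103, 312263925) ≈ -2.8601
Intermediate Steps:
Add(Mul(-44818, Pow(39175, -1)), Mul(l, Pow(-7971, -1))) = Add(Mul(-44818, Pow(39175, -1)), Mul(13679, Pow(-7971, -1))) = Add(Mul(-44818, Rational(1, 39175)), Mul(13679, Rational(-1, 7971))) = Add(Rational(-44818, 39175), Rational(-13679, 7971)) = Rational(-893119103, 312263925)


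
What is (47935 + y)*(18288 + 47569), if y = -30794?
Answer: 1128854837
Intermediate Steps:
(47935 + y)*(18288 + 47569) = (47935 - 30794)*(18288 + 47569) = 17141*65857 = 1128854837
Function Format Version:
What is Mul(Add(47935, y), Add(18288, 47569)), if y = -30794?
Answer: 1128854837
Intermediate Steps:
Mul(Add(47935, y), Add(18288, 47569)) = Mul(Add(47935, -30794), Add(18288, 47569)) = Mul(17141, 65857) = 1128854837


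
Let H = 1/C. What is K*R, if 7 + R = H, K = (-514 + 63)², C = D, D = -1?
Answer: -1627208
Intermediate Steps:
C = -1
K = 203401 (K = (-451)² = 203401)
H = -1 (H = 1/(-1) = -1)
R = -8 (R = -7 - 1 = -8)
K*R = 203401*(-8) = -1627208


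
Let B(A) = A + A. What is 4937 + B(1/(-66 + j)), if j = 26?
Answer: 98739/20 ≈ 4937.0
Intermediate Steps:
B(A) = 2*A
4937 + B(1/(-66 + j)) = 4937 + 2/(-66 + 26) = 4937 + 2/(-40) = 4937 + 2*(-1/40) = 4937 - 1/20 = 98739/20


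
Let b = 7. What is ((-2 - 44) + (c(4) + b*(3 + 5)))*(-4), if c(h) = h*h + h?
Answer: -120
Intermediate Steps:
c(h) = h + h**2 (c(h) = h**2 + h = h + h**2)
((-2 - 44) + (c(4) + b*(3 + 5)))*(-4) = ((-2 - 44) + (4*(1 + 4) + 7*(3 + 5)))*(-4) = (-46 + (4*5 + 7*8))*(-4) = (-46 + (20 + 56))*(-4) = (-46 + 76)*(-4) = 30*(-4) = -120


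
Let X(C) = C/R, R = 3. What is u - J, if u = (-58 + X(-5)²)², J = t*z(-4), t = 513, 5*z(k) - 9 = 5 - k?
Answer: 487091/405 ≈ 1202.7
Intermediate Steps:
z(k) = 14/5 - k/5 (z(k) = 9/5 + (5 - k)/5 = 9/5 + (1 - k/5) = 14/5 - k/5)
X(C) = C/3
J = 9234/5 (J = 513*(14/5 - ⅕*(-4)) = 513*(14/5 + ⅘) = 513*(18/5) = 9234/5 ≈ 1846.8)
u = 247009/81 (u = (-58 + ((⅓)*(-5))²)² = (-58 + (-5/3)²)² = (-58 + 25/9)² = (-497/9)² = 247009/81 ≈ 3049.5)
u - J = 247009/81 - 1*9234/5 = 247009/81 - 9234/5 = 487091/405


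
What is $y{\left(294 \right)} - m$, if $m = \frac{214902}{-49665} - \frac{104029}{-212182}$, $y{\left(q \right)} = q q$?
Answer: $\frac{303634881537653}{3512673010} \approx 86440.0$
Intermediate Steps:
$y{\left(q \right)} = q^{2}$
$m = - \frac{13477245293}{3512673010}$ ($m = 214902 \left(- \frac{1}{49665}\right) - - \frac{104029}{212182} = - \frac{71634}{16555} + \frac{104029}{212182} = - \frac{13477245293}{3512673010} \approx -3.8368$)
$y{\left(294 \right)} - m = 294^{2} - - \frac{13477245293}{3512673010} = 86436 + \frac{13477245293}{3512673010} = \frac{303634881537653}{3512673010}$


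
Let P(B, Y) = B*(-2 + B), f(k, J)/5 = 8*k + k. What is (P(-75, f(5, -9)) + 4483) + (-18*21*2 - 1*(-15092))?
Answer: 24594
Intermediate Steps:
f(k, J) = 45*k (f(k, J) = 5*(8*k + k) = 5*(9*k) = 45*k)
(P(-75, f(5, -9)) + 4483) + (-18*21*2 - 1*(-15092)) = (-75*(-2 - 75) + 4483) + (-18*21*2 - 1*(-15092)) = (-75*(-77) + 4483) + (-378*2 + 15092) = (5775 + 4483) + (-756 + 15092) = 10258 + 14336 = 24594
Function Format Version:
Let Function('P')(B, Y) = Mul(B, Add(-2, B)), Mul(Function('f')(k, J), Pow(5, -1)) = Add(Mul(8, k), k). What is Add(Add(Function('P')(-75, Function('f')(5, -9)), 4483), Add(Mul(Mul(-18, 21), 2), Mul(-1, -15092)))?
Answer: 24594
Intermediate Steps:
Function('f')(k, J) = Mul(45, k) (Function('f')(k, J) = Mul(5, Add(Mul(8, k), k)) = Mul(5, Mul(9, k)) = Mul(45, k))
Add(Add(Function('P')(-75, Function('f')(5, -9)), 4483), Add(Mul(Mul(-18, 21), 2), Mul(-1, -15092))) = Add(Add(Mul(-75, Add(-2, -75)), 4483), Add(Mul(Mul(-18, 21), 2), Mul(-1, -15092))) = Add(Add(Mul(-75, -77), 4483), Add(Mul(-378, 2), 15092)) = Add(Add(5775, 4483), Add(-756, 15092)) = Add(10258, 14336) = 24594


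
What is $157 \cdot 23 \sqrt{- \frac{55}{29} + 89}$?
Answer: $\frac{3611 \sqrt{73254}}{29} \approx 33701.0$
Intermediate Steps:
$157 \cdot 23 \sqrt{- \frac{55}{29} + 89} = 3611 \sqrt{\left(-55\right) \frac{1}{29} + 89} = 3611 \sqrt{- \frac{55}{29} + 89} = 3611 \sqrt{\frac{2526}{29}} = 3611 \frac{\sqrt{73254}}{29} = \frac{3611 \sqrt{73254}}{29}$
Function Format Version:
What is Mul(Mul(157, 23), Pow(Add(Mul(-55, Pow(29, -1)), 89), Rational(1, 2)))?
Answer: Mul(Rational(3611, 29), Pow(73254, Rational(1, 2))) ≈ 33701.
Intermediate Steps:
Mul(Mul(157, 23), Pow(Add(Mul(-55, Pow(29, -1)), 89), Rational(1, 2))) = Mul(3611, Pow(Add(Mul(-55, Rational(1, 29)), 89), Rational(1, 2))) = Mul(3611, Pow(Add(Rational(-55, 29), 89), Rational(1, 2))) = Mul(3611, Pow(Rational(2526, 29), Rational(1, 2))) = Mul(3611, Mul(Rational(1, 29), Pow(73254, Rational(1, 2)))) = Mul(Rational(3611, 29), Pow(73254, Rational(1, 2)))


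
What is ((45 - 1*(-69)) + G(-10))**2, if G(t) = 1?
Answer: 13225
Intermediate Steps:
((45 - 1*(-69)) + G(-10))**2 = ((45 - 1*(-69)) + 1)**2 = ((45 + 69) + 1)**2 = (114 + 1)**2 = 115**2 = 13225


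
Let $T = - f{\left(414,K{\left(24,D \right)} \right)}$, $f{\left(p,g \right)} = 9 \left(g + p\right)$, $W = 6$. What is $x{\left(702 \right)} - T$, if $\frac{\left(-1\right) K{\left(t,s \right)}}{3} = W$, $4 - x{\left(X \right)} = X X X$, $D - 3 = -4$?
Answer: $-345944840$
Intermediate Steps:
$D = -1$ ($D = 3 - 4 = -1$)
$x{\left(X \right)} = 4 - X^{3}$ ($x{\left(X \right)} = 4 - X X X = 4 - X^{2} X = 4 - X^{3}$)
$K{\left(t,s \right)} = -18$ ($K{\left(t,s \right)} = \left(-3\right) 6 = -18$)
$f{\left(p,g \right)} = 9 g + 9 p$
$T = -3564$ ($T = - (9 \left(-18\right) + 9 \cdot 414) = - (-162 + 3726) = \left(-1\right) 3564 = -3564$)
$x{\left(702 \right)} - T = \left(4 - 702^{3}\right) - -3564 = \left(4 - 345948408\right) + 3564 = -345948404 + 3564 = -345944840$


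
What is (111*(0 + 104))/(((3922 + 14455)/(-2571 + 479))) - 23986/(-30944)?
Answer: -373429147295/284328944 ≈ -1313.4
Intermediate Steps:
(111*(0 + 104))/(((3922 + 14455)/(-2571 + 479))) - 23986/(-30944) = (111*104)/((18377/(-2092))) - 23986*(-1/30944) = 11544/((18377*(-1/2092))) + 11993/15472 = 11544/(-18377/2092) + 11993/15472 = 11544*(-2092/18377) + 11993/15472 = -24150048/18377 + 11993/15472 = -373429147295/284328944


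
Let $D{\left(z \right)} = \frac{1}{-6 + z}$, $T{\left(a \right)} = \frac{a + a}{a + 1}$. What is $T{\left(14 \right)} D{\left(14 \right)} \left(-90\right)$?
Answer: $-21$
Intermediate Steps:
$T{\left(a \right)} = \frac{2 a}{1 + a}$
$T{\left(14 \right)} D{\left(14 \right)} \left(-90\right) = \frac{2 \cdot 14 \frac{1}{1 + 14}}{-6 + 14} \left(-90\right) = \frac{2 \cdot 14 \cdot \frac{1}{15}}{8} \left(-90\right) = 2 \cdot 14 \cdot \frac{1}{15} \cdot \frac{1}{8} \left(-90\right) = \frac{28}{15} \cdot \frac{1}{8} \left(-90\right) = \frac{7}{30} \left(-90\right) = -21$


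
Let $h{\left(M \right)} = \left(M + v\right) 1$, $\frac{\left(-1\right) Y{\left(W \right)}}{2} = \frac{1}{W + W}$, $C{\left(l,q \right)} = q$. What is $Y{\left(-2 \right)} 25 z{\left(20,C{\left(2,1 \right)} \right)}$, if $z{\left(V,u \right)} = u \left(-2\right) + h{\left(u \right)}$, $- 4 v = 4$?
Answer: $-25$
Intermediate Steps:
$v = -1$ ($v = \left(- \frac{1}{4}\right) 4 = -1$)
$Y{\left(W \right)} = - \frac{1}{W}$ ($Y{\left(W \right)} = - \frac{2}{W + W} = - \frac{2}{2 W} = - 2 \frac{1}{2 W} = - \frac{1}{W}$)
$h{\left(M \right)} = -1 + M$ ($h{\left(M \right)} = \left(M - 1\right) 1 = \left(-1 + M\right) 1 = -1 + M$)
$z{\left(V,u \right)} = -1 - u$ ($z{\left(V,u \right)} = u \left(-2\right) + \left(-1 + u\right) = - 2 u + \left(-1 + u\right) = -1 - u$)
$Y{\left(-2 \right)} 25 z{\left(20,C{\left(2,1 \right)} \right)} = - \frac{1}{-2} \cdot 25 \left(-1 - 1\right) = \left(-1\right) \left(- \frac{1}{2}\right) 25 \left(-1 - 1\right) = \frac{1}{2} \cdot 25 \left(-2\right) = \frac{25}{2} \left(-2\right) = -25$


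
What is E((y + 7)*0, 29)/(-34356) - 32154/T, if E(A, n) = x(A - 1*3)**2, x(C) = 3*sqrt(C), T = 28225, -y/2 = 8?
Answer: -367973583/323232700 ≈ -1.1384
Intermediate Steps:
y = -16 (y = -2*8 = -16)
E(A, n) = -27 + 9*A (E(A, n) = (3*sqrt(A - 1*3))**2 = (3*sqrt(A - 3))**2 = (3*sqrt(-3 + A))**2 = -27 + 9*A)
E((y + 7)*0, 29)/(-34356) - 32154/T = (-27 + 9*((-16 + 7)*0))/(-34356) - 32154/28225 = (-27 + 9*(-9*0))*(-1/34356) - 32154*1/28225 = (-27 + 9*0)*(-1/34356) - 32154/28225 = (-27 + 0)*(-1/34356) - 32154/28225 = -27*(-1/34356) - 32154/28225 = 9/11452 - 32154/28225 = -367973583/323232700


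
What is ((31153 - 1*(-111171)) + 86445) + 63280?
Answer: 292049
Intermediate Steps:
((31153 - 1*(-111171)) + 86445) + 63280 = ((31153 + 111171) + 86445) + 63280 = (142324 + 86445) + 63280 = 228769 + 63280 = 292049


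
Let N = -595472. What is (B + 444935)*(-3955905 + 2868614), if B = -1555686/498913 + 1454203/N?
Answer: -143721950129026715000439/297088721936 ≈ -4.8377e+11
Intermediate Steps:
B = -1651888235131/297088721936 (B = -1555686/498913 + 1454203/(-595472) = -1555686*1/498913 + 1454203*(-1/595472) = -1555686/498913 - 1454203/595472 = -1651888235131/297088721936 ≈ -5.5602)
(B + 444935)*(-3955905 + 2868614) = (-1651888235131/297088721936 + 444935)*(-3955905 + 2868614) = (132183518606359029/297088721936)*(-1087291) = -143721950129026715000439/297088721936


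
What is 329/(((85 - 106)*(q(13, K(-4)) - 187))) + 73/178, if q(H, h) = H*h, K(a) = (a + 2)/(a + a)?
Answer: 194429/392490 ≈ 0.49537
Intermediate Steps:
K(a) = (2 + a)/(2*a) (K(a) = (2 + a)/((2*a)) = (2 + a)*(1/(2*a)) = (2 + a)/(2*a))
329/(((85 - 106)*(q(13, K(-4)) - 187))) + 73/178 = 329/(((85 - 106)*(13*((1/2)*(2 - 4)/(-4)) - 187))) + 73/178 = 329/((-21*(13*((1/2)*(-1/4)*(-2)) - 187))) + 73*(1/178) = 329/((-21*(13*(1/4) - 187))) + 73/178 = 329/((-21*(13/4 - 187))) + 73/178 = 329/((-21*(-735/4))) + 73/178 = 329/(15435/4) + 73/178 = 329*(4/15435) + 73/178 = 188/2205 + 73/178 = 194429/392490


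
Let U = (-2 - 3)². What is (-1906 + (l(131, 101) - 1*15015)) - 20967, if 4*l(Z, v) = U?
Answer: -151527/4 ≈ -37882.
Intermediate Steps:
U = 25 (U = (-5)² = 25)
l(Z, v) = 25/4 (l(Z, v) = (¼)*25 = 25/4)
(-1906 + (l(131, 101) - 1*15015)) - 20967 = (-1906 + (25/4 - 1*15015)) - 20967 = (-1906 + (25/4 - 15015)) - 20967 = (-1906 - 60035/4) - 20967 = -67659/4 - 20967 = -151527/4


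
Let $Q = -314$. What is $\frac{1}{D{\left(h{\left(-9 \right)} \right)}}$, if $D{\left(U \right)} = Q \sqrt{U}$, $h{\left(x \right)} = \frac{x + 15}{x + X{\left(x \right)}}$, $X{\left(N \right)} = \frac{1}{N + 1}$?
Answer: $\frac{i \sqrt{219}}{3768} \approx 0.0039275 i$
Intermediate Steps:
$X{\left(N \right)} = \frac{1}{1 + N}$
$h{\left(x \right)} = \frac{15 + x}{x + \frac{1}{1 + x}}$ ($h{\left(x \right)} = \frac{x + 15}{x + \frac{1}{1 + x}} = \frac{15 + x}{x + \frac{1}{1 + x}}$)
$D{\left(U \right)} = - 314 \sqrt{U}$
$\frac{1}{D{\left(h{\left(-9 \right)} \right)}} = \frac{1}{\left(-314\right) \sqrt{\frac{\left(1 - 9\right) \left(15 - 9\right)}{1 - 9 \left(1 - 9\right)}}} = \frac{1}{\left(-314\right) \sqrt{\frac{1}{1 - -72} \left(-8\right) 6}} = \frac{1}{\left(-314\right) \sqrt{\frac{1}{1 + 72} \left(-8\right) 6}} = \frac{1}{\left(-314\right) \sqrt{\frac{1}{73} \left(-8\right) 6}} = \frac{1}{\left(-314\right) \sqrt{- \frac{48}{73}}} = \frac{1}{\left(-314\right) \frac{4 i \sqrt{219}}{73}} = \frac{1}{\left(- \frac{1256}{73}\right) i \sqrt{219}} = \frac{i \sqrt{219}}{3768}$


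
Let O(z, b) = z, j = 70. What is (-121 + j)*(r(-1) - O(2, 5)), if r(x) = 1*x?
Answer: 153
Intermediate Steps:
r(x) = x
(-121 + j)*(r(-1) - O(2, 5)) = (-121 + 70)*(-1 - 1*2) = -51*(-1 - 2) = -51*(-3) = 153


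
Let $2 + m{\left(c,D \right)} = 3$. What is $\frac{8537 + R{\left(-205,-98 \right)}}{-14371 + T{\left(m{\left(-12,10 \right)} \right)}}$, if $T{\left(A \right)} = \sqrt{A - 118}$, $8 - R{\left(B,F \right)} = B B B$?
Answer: $- \frac{61965380785}{103262879} - \frac{12935505 i \sqrt{13}}{103262879} \approx -600.07 - 0.45166 i$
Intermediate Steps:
$R{\left(B,F \right)} = 8 - B^{3}$ ($R{\left(B,F \right)} = 8 - B B B = 8 - B^{2} B = 8 - B^{3}$)
$m{\left(c,D \right)} = 1$ ($m{\left(c,D \right)} = -2 + 3 = 1$)
$T{\left(A \right)} = \sqrt{-118 + A}$
$\frac{8537 + R{\left(-205,-98 \right)}}{-14371 + T{\left(m{\left(-12,10 \right)} \right)}} = \frac{8537 + \left(8 - \left(-205\right)^{3}\right)}{-14371 + \sqrt{-118 + 1}} = \frac{8537 + \left(8 - -8615125\right)}{-14371 + \sqrt{-117}} = \frac{8537 + \left(8 + 8615125\right)}{-14371 + 3 i \sqrt{13}} = \frac{8537 + 8615133}{-14371 + 3 i \sqrt{13}} = \frac{8623670}{-14371 + 3 i \sqrt{13}}$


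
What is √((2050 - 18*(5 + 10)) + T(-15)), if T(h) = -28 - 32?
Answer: 2*√430 ≈ 41.473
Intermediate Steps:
T(h) = -60
√((2050 - 18*(5 + 10)) + T(-15)) = √((2050 - 18*(5 + 10)) - 60) = √((2050 - 18*15) - 60) = √((2050 - 270) - 60) = √(1780 - 60) = √1720 = 2*√430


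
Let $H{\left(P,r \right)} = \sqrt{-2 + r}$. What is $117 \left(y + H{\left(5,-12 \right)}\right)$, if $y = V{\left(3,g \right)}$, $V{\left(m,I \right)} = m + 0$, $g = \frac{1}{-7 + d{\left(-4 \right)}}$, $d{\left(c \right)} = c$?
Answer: $351 + 117 i \sqrt{14} \approx 351.0 + 437.77 i$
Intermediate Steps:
$g = - \frac{1}{11}$ ($g = \frac{1}{-7 - 4} = \frac{1}{-11} = - \frac{1}{11} \approx -0.090909$)
$V{\left(m,I \right)} = m$
$y = 3$
$117 \left(y + H{\left(5,-12 \right)}\right) = 117 \left(3 + \sqrt{-2 - 12}\right) = 117 \left(3 + \sqrt{-14}\right) = 117 \left(3 + i \sqrt{14}\right) = 351 + 117 i \sqrt{14}$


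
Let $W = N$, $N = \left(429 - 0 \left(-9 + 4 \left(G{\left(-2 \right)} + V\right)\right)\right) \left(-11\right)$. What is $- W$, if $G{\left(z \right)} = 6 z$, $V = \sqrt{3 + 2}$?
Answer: $4719$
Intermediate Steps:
$V = \sqrt{5} \approx 2.2361$
$N = -4719$ ($N = \left(429 - 0 \left(-9 + 4 \left(6 \left(-2\right) + \sqrt{5}\right)\right)\right) \left(-11\right) = \left(429 - 0 \left(-9 + 4 \left(-12 + \sqrt{5}\right)\right)\right) \left(-11\right) = \left(429 - 0 \left(-9 - \left(48 - 4 \sqrt{5}\right)\right)\right) \left(-11\right) = \left(429 - 0 \left(-57 + 4 \sqrt{5}\right)\right) \left(-11\right) = \left(429 - 0\right) \left(-11\right) = \left(429 + 0\right) \left(-11\right) = 429 \left(-11\right) = -4719$)
$W = -4719$
$- W = \left(-1\right) \left(-4719\right) = 4719$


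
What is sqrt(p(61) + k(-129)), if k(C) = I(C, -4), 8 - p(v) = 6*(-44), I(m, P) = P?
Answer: 2*sqrt(67) ≈ 16.371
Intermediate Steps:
p(v) = 272 (p(v) = 8 - 6*(-44) = 8 - 1*(-264) = 8 + 264 = 272)
k(C) = -4
sqrt(p(61) + k(-129)) = sqrt(272 - 4) = sqrt(268) = 2*sqrt(67)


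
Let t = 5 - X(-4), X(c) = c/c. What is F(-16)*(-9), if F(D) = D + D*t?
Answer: 720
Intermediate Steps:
X(c) = 1
t = 4 (t = 5 - 1*1 = 5 - 1 = 4)
F(D) = 5*D (F(D) = D + D*4 = D + 4*D = 5*D)
F(-16)*(-9) = (5*(-16))*(-9) = -80*(-9) = 720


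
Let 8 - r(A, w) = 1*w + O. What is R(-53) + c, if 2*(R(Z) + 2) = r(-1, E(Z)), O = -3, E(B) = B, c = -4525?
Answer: -4495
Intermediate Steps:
r(A, w) = 11 - w (r(A, w) = 8 - (1*w - 3) = 8 - (w - 3) = 8 - (-3 + w) = 8 + (3 - w) = 11 - w)
R(Z) = 7/2 - Z/2 (R(Z) = -2 + (11 - Z)/2 = -2 + (11/2 - Z/2) = 7/2 - Z/2)
R(-53) + c = (7/2 - ½*(-53)) - 4525 = (7/2 + 53/2) - 4525 = 30 - 4525 = -4495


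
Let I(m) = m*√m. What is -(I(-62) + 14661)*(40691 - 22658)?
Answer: -264381813 + 1118046*I*√62 ≈ -2.6438e+8 + 8.8035e+6*I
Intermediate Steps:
I(m) = m^(3/2)
-(I(-62) + 14661)*(40691 - 22658) = -((-62)^(3/2) + 14661)*(40691 - 22658) = -(-62*I*√62 + 14661)*18033 = -(14661 - 62*I*√62)*18033 = -(264381813 - 1118046*I*√62) = -264381813 + 1118046*I*√62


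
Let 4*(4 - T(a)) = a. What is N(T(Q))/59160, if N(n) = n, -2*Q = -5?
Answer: 9/157760 ≈ 5.7049e-5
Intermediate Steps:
Q = 5/2 (Q = -½*(-5) = 5/2 ≈ 2.5000)
T(a) = 4 - a/4
N(T(Q))/59160 = (4 - ¼*5/2)/59160 = (4 - 5/8)*(1/59160) = (27/8)*(1/59160) = 9/157760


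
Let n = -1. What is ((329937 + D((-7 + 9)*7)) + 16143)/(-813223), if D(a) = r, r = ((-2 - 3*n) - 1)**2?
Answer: -346080/813223 ≈ -0.42557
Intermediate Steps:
r = 0 (r = ((-2 - 3*(-1)) - 1)**2 = ((-2 + 3) - 1)**2 = (1 - 1)**2 = 0**2 = 0)
D(a) = 0
((329937 + D((-7 + 9)*7)) + 16143)/(-813223) = ((329937 + 0) + 16143)/(-813223) = (329937 + 16143)*(-1/813223) = 346080*(-1/813223) = -346080/813223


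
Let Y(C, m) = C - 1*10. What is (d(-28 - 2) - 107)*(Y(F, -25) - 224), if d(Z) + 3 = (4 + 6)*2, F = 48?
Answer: 16740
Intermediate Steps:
Y(C, m) = -10 + C (Y(C, m) = C - 10 = -10 + C)
d(Z) = 17 (d(Z) = -3 + (4 + 6)*2 = -3 + 10*2 = -3 + 20 = 17)
(d(-28 - 2) - 107)*(Y(F, -25) - 224) = (17 - 107)*((-10 + 48) - 224) = -90*(38 - 224) = -90*(-186) = 16740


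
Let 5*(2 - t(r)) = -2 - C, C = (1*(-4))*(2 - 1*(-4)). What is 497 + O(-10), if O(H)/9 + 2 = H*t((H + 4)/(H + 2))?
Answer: 695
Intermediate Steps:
C = -24 (C = -4*(2 + 4) = -4*6 = -24)
t(r) = -12/5 (t(r) = 2 - (-2 - 1*(-24))/5 = 2 - (-2 + 24)/5 = 2 - ⅕*22 = 2 - 22/5 = -12/5)
O(H) = -18 - 108*H/5 (O(H) = -18 + 9*(H*(-12/5)) = -18 + 9*(-12*H/5) = -18 - 108*H/5)
497 + O(-10) = 497 + (-18 - 108/5*(-10)) = 497 + (-18 + 216) = 497 + 198 = 695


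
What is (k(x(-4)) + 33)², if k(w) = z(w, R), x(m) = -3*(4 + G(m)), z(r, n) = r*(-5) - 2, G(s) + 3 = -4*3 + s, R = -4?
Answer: 37636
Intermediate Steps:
G(s) = -15 + s (G(s) = -3 + (-4*3 + s) = -3 + (-12 + s) = -15 + s)
z(r, n) = -2 - 5*r (z(r, n) = -5*r - 2 = -2 - 5*r)
x(m) = 33 - 3*m (x(m) = -3*(4 + (-15 + m)) = -3*(-11 + m) = 33 - 3*m)
k(w) = -2 - 5*w
(k(x(-4)) + 33)² = ((-2 - 5*(33 - 3*(-4))) + 33)² = ((-2 - 5*(33 + 12)) + 33)² = ((-2 - 5*45) + 33)² = ((-2 - 225) + 33)² = (-227 + 33)² = (-194)² = 37636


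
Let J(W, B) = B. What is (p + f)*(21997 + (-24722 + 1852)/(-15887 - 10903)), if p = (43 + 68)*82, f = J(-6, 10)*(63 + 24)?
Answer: 195890799000/893 ≈ 2.1936e+8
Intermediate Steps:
f = 870 (f = 10*(63 + 24) = 10*87 = 870)
p = 9102 (p = 111*82 = 9102)
(p + f)*(21997 + (-24722 + 1852)/(-15887 - 10903)) = (9102 + 870)*(21997 + (-24722 + 1852)/(-15887 - 10903)) = 9972*(21997 - 22870/(-26790)) = 9972*(21997 - 22870*(-1/26790)) = 9972*(21997 + 2287/2679) = 9972*(58932250/2679) = 195890799000/893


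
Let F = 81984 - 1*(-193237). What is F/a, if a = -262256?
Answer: -275221/262256 ≈ -1.0494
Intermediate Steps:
F = 275221 (F = 81984 + 193237 = 275221)
F/a = 275221/(-262256) = 275221*(-1/262256) = -275221/262256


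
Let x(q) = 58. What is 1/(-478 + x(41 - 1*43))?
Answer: -1/420 ≈ -0.0023810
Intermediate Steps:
1/(-478 + x(41 - 1*43)) = 1/(-478 + 58) = 1/(-420) = -1/420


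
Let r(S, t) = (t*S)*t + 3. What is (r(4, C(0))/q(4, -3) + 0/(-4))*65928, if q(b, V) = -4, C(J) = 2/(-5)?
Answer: -1499862/25 ≈ -59995.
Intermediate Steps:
C(J) = -⅖ (C(J) = 2*(-⅕) = -⅖)
r(S, t) = 3 + S*t² (r(S, t) = (S*t)*t + 3 = S*t² + 3 = 3 + S*t²)
(r(4, C(0))/q(4, -3) + 0/(-4))*65928 = ((3 + 4*(-⅖)²)/(-4) + 0/(-4))*65928 = ((3 + 4*(4/25))*(-¼) + 0*(-¼))*65928 = ((3 + 16/25)*(-¼) + 0)*65928 = ((91/25)*(-¼) + 0)*65928 = (-91/100 + 0)*65928 = -91/100*65928 = -1499862/25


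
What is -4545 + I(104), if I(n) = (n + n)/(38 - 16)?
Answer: -49891/11 ≈ -4535.5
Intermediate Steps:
I(n) = n/11 (I(n) = (2*n)/22 = (2*n)*(1/22) = n/11)
-4545 + I(104) = -4545 + (1/11)*104 = -4545 + 104/11 = -49891/11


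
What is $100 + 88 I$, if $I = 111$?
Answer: $9868$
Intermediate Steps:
$100 + 88 I = 100 + 88 \cdot 111 = 100 + 9768 = 9868$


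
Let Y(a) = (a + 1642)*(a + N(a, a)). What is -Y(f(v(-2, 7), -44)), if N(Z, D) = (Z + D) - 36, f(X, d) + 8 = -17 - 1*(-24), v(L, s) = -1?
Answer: 63999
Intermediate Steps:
f(X, d) = -1 (f(X, d) = -8 + (-17 - 1*(-24)) = -8 + (-17 + 24) = -8 + 7 = -1)
N(Z, D) = -36 + D + Z (N(Z, D) = (D + Z) - 36 = -36 + D + Z)
Y(a) = (-36 + 3*a)*(1642 + a) (Y(a) = (a + 1642)*(a + (-36 + a + a)) = (1642 + a)*(a + (-36 + 2*a)) = (1642 + a)*(-36 + 3*a) = (-36 + 3*a)*(1642 + a))
-Y(f(v(-2, 7), -44)) = -(-59112 + 3*(-1)² + 4890*(-1)) = -(-59112 + 3*1 - 4890) = -(-59112 + 3 - 4890) = -1*(-63999) = 63999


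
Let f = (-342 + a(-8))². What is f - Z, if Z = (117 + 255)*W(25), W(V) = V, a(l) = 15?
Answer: 97629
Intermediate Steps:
Z = 9300 (Z = (117 + 255)*25 = 372*25 = 9300)
f = 106929 (f = (-342 + 15)² = (-327)² = 106929)
f - Z = 106929 - 1*9300 = 106929 - 9300 = 97629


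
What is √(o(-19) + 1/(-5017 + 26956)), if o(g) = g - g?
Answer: √21939/21939 ≈ 0.0067514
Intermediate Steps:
o(g) = 0
√(o(-19) + 1/(-5017 + 26956)) = √(0 + 1/(-5017 + 26956)) = √(0 + 1/21939) = √(1/21939) = √21939/21939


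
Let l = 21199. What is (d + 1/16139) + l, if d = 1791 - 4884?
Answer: 292212735/16139 ≈ 18106.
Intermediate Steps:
d = -3093
(d + 1/16139) + l = (-3093 + 1/16139) + 21199 = -49917926/16139 + 21199 = 292212735/16139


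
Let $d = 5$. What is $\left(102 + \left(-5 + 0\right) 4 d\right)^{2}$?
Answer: $4$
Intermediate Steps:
$\left(102 + \left(-5 + 0\right) 4 d\right)^{2} = \left(102 + \left(-5 + 0\right) 4 \cdot 5\right)^{2} = \left(102 + \left(-5\right) 4 \cdot 5\right)^{2} = \left(102 - 100\right)^{2} = 2^{2} = 4$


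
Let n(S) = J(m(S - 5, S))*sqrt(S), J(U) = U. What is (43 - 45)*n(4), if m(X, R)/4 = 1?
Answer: -16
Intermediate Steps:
m(X, R) = 4 (m(X, R) = 4*1 = 4)
n(S) = 4*sqrt(S)
(43 - 45)*n(4) = (43 - 45)*(4*sqrt(4)) = -8*2 = -2*8 = -16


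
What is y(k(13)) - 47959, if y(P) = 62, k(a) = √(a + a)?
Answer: -47897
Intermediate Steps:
k(a) = √2*√a (k(a) = √(2*a) = √2*√a)
y(k(13)) - 47959 = 62 - 47959 = -47897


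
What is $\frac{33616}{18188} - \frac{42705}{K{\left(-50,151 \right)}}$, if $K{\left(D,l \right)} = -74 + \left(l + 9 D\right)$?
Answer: $\frac{197314327}{1696031} \approx 116.34$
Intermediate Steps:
$K{\left(D,l \right)} = -74 + l + 9 D$
$\frac{33616}{18188} - \frac{42705}{K{\left(-50,151 \right)}} = \frac{33616}{18188} - \frac{42705}{-74 + 151 + 9 \left(-50\right)} = 33616 \cdot \frac{1}{18188} - \frac{42705}{-74 + 151 - 450} = \frac{8404}{4547} - \frac{42705}{-373} = \frac{8404}{4547} - - \frac{42705}{373} = \frac{8404}{4547} + \frac{42705}{373} = \frac{197314327}{1696031}$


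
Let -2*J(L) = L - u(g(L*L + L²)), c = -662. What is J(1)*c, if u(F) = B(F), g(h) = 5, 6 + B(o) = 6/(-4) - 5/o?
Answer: 6289/2 ≈ 3144.5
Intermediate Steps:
B(o) = -15/2 - 5/o (B(o) = -6 + (6/(-4) - 5/o) = -6 + (6*(-¼) - 5/o) = -6 + (-3/2 - 5/o) = -15/2 - 5/o)
u(F) = -15/2 - 5/F
J(L) = -17/4 - L/2 (J(L) = -(L - (-15/2 - 5/5))/2 = -(L - (-15/2 - 5*⅕))/2 = -(L - (-15/2 - 1))/2 = -(L - 1*(-17/2))/2 = -(L + 17/2)/2 = -(17/2 + L)/2 = -17/4 - L/2)
J(1)*c = (-17/4 - ½*1)*(-662) = (-17/4 - ½)*(-662) = -19/4*(-662) = 6289/2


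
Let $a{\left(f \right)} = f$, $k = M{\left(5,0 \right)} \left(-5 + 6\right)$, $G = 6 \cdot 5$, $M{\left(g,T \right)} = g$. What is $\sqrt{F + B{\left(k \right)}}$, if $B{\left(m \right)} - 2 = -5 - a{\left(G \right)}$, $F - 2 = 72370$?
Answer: $\sqrt{72339} \approx 268.96$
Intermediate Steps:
$G = 30$
$F = 72372$ ($F = 2 + 72370 = 72372$)
$k = 5$ ($k = 5 \left(-5 + 6\right) = 5 \cdot 1 = 5$)
$B{\left(m \right)} = -33$ ($B{\left(m \right)} = 2 - 35 = -33$)
$\sqrt{F + B{\left(k \right)}} = \sqrt{72372 - 33} = \sqrt{72339}$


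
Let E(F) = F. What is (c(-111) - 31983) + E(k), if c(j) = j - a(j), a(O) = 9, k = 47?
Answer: -32056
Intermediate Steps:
c(j) = -9 + j (c(j) = j - 1*9 = j - 9 = -9 + j)
(c(-111) - 31983) + E(k) = ((-9 - 111) - 31983) + 47 = (-120 - 31983) + 47 = -32103 + 47 = -32056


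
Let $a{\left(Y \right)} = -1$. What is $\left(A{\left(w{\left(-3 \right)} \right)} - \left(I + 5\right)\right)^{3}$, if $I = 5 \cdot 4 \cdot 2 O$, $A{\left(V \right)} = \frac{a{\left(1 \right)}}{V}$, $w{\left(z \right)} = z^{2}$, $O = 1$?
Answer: $- \frac{66923416}{729} \approx -91802.0$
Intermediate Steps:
$A{\left(V \right)} = - \frac{1}{V}$
$I = 40$ ($I = 5 \cdot 4 \cdot 2 \cdot 1 = 5 \cdot 8 \cdot 1 = 5 \cdot 8 = 40$)
$\left(A{\left(w{\left(-3 \right)} \right)} - \left(I + 5\right)\right)^{3} = \left(- \frac{1}{\left(-3\right)^{2}} - \left(40 + 5\right)\right)^{3} = \left(- \frac{1}{9} - 45\right)^{3} = \left(- \frac{406}{9}\right)^{3} = - \frac{66923416}{729}$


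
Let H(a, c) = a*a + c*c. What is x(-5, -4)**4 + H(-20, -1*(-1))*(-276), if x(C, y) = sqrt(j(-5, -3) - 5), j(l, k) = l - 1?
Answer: -110555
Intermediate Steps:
j(l, k) = -1 + l
x(C, y) = I*sqrt(11) (x(C, y) = sqrt((-1 - 5) - 5) = sqrt(-6 - 5) = sqrt(-11) = I*sqrt(11))
H(a, c) = a**2 + c**2
x(-5, -4)**4 + H(-20, -1*(-1))*(-276) = (I*sqrt(11))**4 + ((-20)**2 + (-1*(-1))**2)*(-276) = 121 + (400 + 1**2)*(-276) = 121 + (400 + 1)*(-276) = 121 + 401*(-276) = 121 - 110676 = -110555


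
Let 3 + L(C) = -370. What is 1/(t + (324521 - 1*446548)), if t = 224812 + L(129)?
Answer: 1/102412 ≈ 9.7645e-6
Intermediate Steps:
L(C) = -373 (L(C) = -3 - 370 = -373)
t = 224439 (t = 224812 - 373 = 224439)
1/(t + (324521 - 1*446548)) = 1/(224439 + (324521 - 1*446548)) = 1/(224439 + (324521 - 446548)) = 1/(224439 - 122027) = 1/102412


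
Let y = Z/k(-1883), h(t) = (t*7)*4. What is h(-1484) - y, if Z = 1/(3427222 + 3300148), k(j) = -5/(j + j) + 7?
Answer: -3685258614078923/88690282395 ≈ -41552.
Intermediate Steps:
h(t) = 28*t (h(t) = (7*t)*4 = 28*t)
k(j) = 7 - 5/(2*j) (k(j) = -5*1/(2*j) + 7 = -5/(2*j) + 7 = 7 - 5/(2*j))
Z = 1/6727370 ≈ 1.4865e-7
y = 1883/88690282395 (y = 1/(6727370*(7 - 5/2/(-1883))) = 1/(6727370*(7 - 5/2*(-1/1883))) = 1/(6727370*(7 + 5/3766)) = 1/(6727370*(26367/3766)) = (1/6727370)*(3766/26367) = 1883/88690282395 ≈ 2.1231e-8)
h(-1484) - y = 28*(-1484) - 1*1883/88690282395 = -41552 - 1883/88690282395 = -3685258614078923/88690282395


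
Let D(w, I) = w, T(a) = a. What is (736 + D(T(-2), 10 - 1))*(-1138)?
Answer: -835292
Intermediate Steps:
(736 + D(T(-2), 10 - 1))*(-1138) = (736 - 2)*(-1138) = 734*(-1138) = -835292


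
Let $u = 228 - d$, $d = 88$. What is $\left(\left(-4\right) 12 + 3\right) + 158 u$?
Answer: $22075$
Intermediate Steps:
$u = 140$ ($u = 228 - 88 = 140$)
$\left(\left(-4\right) 12 + 3\right) + 158 u = \left(\left(-4\right) 12 + 3\right) + 158 \cdot 140 = \left(-48 + 3\right) + 22120 = -45 + 22120 = 22075$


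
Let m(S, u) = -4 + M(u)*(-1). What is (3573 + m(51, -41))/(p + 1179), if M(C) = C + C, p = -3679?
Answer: -3651/2500 ≈ -1.4604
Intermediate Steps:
M(C) = 2*C
m(S, u) = -4 - 2*u (m(S, u) = -4 + (2*u)*(-1) = -4 - 2*u)
(3573 + m(51, -41))/(p + 1179) = (3573 + (-4 - 2*(-41)))/(-3679 + 1179) = (3573 + (-4 + 82))/(-2500) = (3573 + 78)*(-1/2500) = 3651*(-1/2500) = -3651/2500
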